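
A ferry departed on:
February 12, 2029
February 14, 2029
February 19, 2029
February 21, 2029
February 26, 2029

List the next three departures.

The gap pattern 2, 5, 2, 5 repeats every 2 events.
These are the Mondays and Wednesdays of each week.
Next Wednesday: February 28, 2029.
Next Monday: March 5, 2029.
The following Wednesday is March 7, 2029.

February 28, 2029; March 5, 2029; March 7, 2029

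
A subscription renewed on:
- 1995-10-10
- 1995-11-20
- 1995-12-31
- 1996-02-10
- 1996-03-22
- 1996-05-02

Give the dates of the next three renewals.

Every event comes 41 days after the last (41, 41, 41, 41, 41).
1996-05-02 + 41 days = 1996-06-12.
1996-06-12 + 41 days = 1996-07-23.
1996-07-23 + 41 days = 1996-09-02.

1996-06-12, 1996-07-23, 1996-09-02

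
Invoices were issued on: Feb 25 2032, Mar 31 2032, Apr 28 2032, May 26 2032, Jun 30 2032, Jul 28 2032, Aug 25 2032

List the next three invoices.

These are Wednesdays with 35, 28, 28, 35, 28, 28-day gaps.
Each is the final Wednesday of its month — Mar 31 2032 is past the 28th, so '4th Wednesday' doesn't fit.
Last Wednesday of September 2032: Sep 29 2032.
October 2032 ends with Wednesday Oct 27 2032.
Last Wednesday of November 2032: Nov 24 2032.

Sep 29 2032, Oct 27 2032, Nov 24 2032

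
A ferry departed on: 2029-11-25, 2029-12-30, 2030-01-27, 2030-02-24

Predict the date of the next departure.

Every date is a Sunday; gaps 35, 28, 28 days.
Each is the last Sunday of its month (at least one falls on the 29th or later, ruling out '4th Sunday').
March 2030 ends with Sunday 2030-03-31.

2030-03-31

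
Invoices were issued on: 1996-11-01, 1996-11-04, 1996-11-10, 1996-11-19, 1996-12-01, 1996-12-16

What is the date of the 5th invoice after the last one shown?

The spacing grows by 3 each time: 3, 6, 9, 12, 15 days.
Next gap: 18 days. 1996-12-16 + 18 days = 1997-01-03.
Next gap: 21 days. 1997-01-03 + 21 days = 1997-01-24.
Next gap: 24 days. 1997-01-24 + 24 days = 1997-02-17.
Next gap: 27 days. 1997-02-17 + 27 days = 1997-03-16.
Next gap: 30 days. 1997-03-16 + 30 days = 1997-04-15.

1997-04-15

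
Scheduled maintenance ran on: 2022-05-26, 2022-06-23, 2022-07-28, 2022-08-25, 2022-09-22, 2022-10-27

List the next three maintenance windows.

2022-11-24, 2022-12-22, 2023-01-26

Gaps: 28, 35, 28, 28, 35 days — a mix of 28 and 35. Every date is a Thursday.
Each is the 4th Thursday of its month.
4th Thursday of November 2022: 2022-11-24.
December 2022 — 4th Thursday is 2022-12-22.
January 2023 — 4th Thursday is 2023-01-26.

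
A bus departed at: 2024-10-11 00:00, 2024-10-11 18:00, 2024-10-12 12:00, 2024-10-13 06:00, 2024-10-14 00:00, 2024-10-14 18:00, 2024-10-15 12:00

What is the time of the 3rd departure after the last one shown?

Gaps: 18, 18, 18, 18, 18, 18 hours — each event is 18 hours after the previous one.
2024-10-15 12:00 + 18 h = 2024-10-16 06:00.
2024-10-16 06:00 + 18 h = 2024-10-17 00:00.
2024-10-17 00:00 + 18 h = 2024-10-17 18:00.

2024-10-17 18:00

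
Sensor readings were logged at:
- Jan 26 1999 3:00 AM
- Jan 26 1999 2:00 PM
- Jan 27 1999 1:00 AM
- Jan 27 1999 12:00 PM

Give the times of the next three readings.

Gaps: 11, 11, 11 hours — each event is 11 hours after the previous one.
Jan 27 1999 12:00 PM + 11 h = Jan 27 1999 11:00 PM.
Jan 27 1999 11:00 PM + 11 h = Jan 28 1999 10:00 AM.
Jan 28 1999 10:00 AM + 11 h = Jan 28 1999 9:00 PM.

Jan 27 1999 11:00 PM, Jan 28 1999 10:00 AM, Jan 28 1999 9:00 PM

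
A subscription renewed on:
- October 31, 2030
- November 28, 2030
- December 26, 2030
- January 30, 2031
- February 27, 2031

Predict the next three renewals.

Every date is a Thursday; gaps 28, 28, 35, 28 days.
Each is the last Thursday of its month (at least one falls on the 29th or later, ruling out '4th Thursday').
March 2031 ends with Thursday March 27, 2031.
April 2031 ends with Thursday April 24, 2031.
Last Thursday of May 2031: May 29, 2031.

March 27, 2031; April 24, 2031; May 29, 2031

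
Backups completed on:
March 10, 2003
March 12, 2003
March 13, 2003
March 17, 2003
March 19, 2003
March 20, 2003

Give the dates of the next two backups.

Gaps: 2, 1, 4, 2, 1 days — not constant, but cyclic with period 3.
The events fall on every Monday, Wednesday and Thursday.
The following Monday is March 24, 2003.
Next Wednesday: March 26, 2003.

March 24, 2003; March 26, 2003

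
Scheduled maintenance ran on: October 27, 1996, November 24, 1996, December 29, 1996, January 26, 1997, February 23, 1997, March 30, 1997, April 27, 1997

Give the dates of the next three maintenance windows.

These are Sundays with 28, 35, 28, 28, 35, 28-day gaps.
Each is the final Sunday of its month — December 29, 1996 is past the 28th, so '4th Sunday' doesn't fit.
May 1997 ends with Sunday May 25, 1997.
Last Sunday of June 1997: June 29, 1997.
Last Sunday of July 1997: July 27, 1997.

May 25, 1997; June 29, 1997; July 27, 1997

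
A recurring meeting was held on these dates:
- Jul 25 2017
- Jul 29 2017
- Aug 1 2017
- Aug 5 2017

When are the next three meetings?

Aug 8 2017, Aug 12 2017, Aug 15 2017

Every event lands on a Tuesday or Saturday (gaps cycle 4, 3, 4).
So the schedule is: every Tuesday and Saturday.
The following Tuesday is Aug 8 2017.
Next Saturday: Aug 12 2017.
Next Tuesday: Aug 15 2017.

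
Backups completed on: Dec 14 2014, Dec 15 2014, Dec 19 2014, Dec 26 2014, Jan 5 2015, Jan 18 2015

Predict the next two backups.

Feb 3 2015, Feb 22 2015

The spacing grows by 3 each time: 1, 4, 7, 10, 13 days.
Next gap: 16 days. Jan 18 2015 + 16 days = Feb 3 2015.
Next gap: 19 days. Feb 3 2015 + 19 days = Feb 22 2015.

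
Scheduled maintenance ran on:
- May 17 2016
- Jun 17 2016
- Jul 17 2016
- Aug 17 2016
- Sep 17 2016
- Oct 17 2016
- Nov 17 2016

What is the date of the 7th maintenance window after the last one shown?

Each date is the 17th; the gaps (31, 30, 31, 31, 30, 31) track the month lengths.
The rule is the 17th of each month.
December 2016: Dec 17 2016.
Next: January 2017 → Jan 17 2017.
Next: February 2017 → Feb 17 2017.
Next: March 2017 → Mar 17 2017.
April 2017: Apr 17 2017.
May 2017: May 17 2017.
Next: June 2017 → Jun 17 2017.

Jun 17 2017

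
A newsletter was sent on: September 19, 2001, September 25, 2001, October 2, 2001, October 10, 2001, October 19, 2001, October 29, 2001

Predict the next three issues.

November 9, 2001; November 21, 2001; December 4, 2001

Gaps: 6, 7, 8, 9, 10 days — each gap is 1 larger than the previous one.
Next gap: 11 days. October 29, 2001 + 11 days = November 9, 2001.
Next gap: 12 days. November 9, 2001 + 12 days = November 21, 2001.
Next gap: 13 days. November 21, 2001 + 13 days = December 4, 2001.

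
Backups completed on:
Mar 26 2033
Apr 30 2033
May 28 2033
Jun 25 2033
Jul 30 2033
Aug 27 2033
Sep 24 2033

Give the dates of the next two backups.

Oct 29 2033, Nov 26 2033

Every date is a Saturday; gaps 35, 28, 28, 35, 28, 28 days.
Each is the last Saturday of its month (at least one falls on the 29th or later, ruling out '4th Saturday').
Last Saturday of October 2033: Oct 29 2033.
November 2033 ends with Saturday Nov 26 2033.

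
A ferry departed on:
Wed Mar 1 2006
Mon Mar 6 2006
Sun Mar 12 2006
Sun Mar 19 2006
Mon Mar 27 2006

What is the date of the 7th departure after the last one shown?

The spacing grows by 1 each time: 5, 6, 7, 8 days.
Next gap: 9 days. Mon Mar 27 2006 + 9 days = Wed Apr 5 2006.
Next gap: 10 days. Wed Apr 5 2006 + 10 days = Sat Apr 15 2006.
Next gap: 11 days. Sat Apr 15 2006 + 11 days = Wed Apr 26 2006.
Next gap: 12 days. Wed Apr 26 2006 + 12 days = Mon May 8 2006.
Next gap: 13 days. Mon May 8 2006 + 13 days = Sun May 21 2006.
Next gap: 14 days. Sun May 21 2006 + 14 days = Sun Jun 4 2006.
Next gap: 15 days. Sun Jun 4 2006 + 15 days = Mon Jun 19 2006.

Mon Jun 19 2006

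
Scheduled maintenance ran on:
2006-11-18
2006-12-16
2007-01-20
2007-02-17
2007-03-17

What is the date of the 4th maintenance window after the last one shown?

These are Saturdays at 28- or 35-day spacing (28, 35, 28, 28).
The pattern: 3rd Saturday of the month.
April 2007 — 3rd Saturday is 2007-04-21.
May 2007 — 3rd Saturday is 2007-05-19.
June 2007 — 3rd Saturday is 2007-06-16.
July 2007 — 3rd Saturday is 2007-07-21.

2007-07-21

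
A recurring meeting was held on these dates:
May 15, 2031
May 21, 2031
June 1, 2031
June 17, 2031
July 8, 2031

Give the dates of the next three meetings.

August 3, 2031; September 3, 2031; October 9, 2031

Gaps: 6, 11, 16, 21 days — each gap is 5 larger than the previous one.
Next gap: 26 days. July 8, 2031 + 26 days = August 3, 2031.
Next gap: 31 days. August 3, 2031 + 31 days = September 3, 2031.
Next gap: 36 days. September 3, 2031 + 36 days = October 9, 2031.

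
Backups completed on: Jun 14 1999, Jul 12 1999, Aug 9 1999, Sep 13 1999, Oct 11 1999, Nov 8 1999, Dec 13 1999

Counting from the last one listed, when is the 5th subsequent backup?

May 8 2000

Gaps: 28, 28, 35, 28, 28, 35 days — a mix of 28 and 35. Every date is a Monday.
Each is the 2nd Monday of its month.
2nd Monday of January 2000: Jan 10 2000.
February 2000 — 2nd Monday is Feb 14 2000.
March 2000 — 2nd Monday is Mar 13 2000.
2nd Monday of April 2000: Apr 10 2000.
2nd Monday of May 2000: May 8 2000.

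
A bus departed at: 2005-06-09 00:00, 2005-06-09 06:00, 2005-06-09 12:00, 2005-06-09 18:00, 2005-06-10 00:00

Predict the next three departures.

2005-06-10 06:00, 2005-06-10 12:00, 2005-06-10 18:00

Spacing: 6, 6, 6, 6 h — constant 6 h.
2005-06-10 00:00 + 6 h = 2005-06-10 06:00.
2005-06-10 06:00 + 6 h = 2005-06-10 12:00.
2005-06-10 12:00 + 6 h = 2005-06-10 18:00.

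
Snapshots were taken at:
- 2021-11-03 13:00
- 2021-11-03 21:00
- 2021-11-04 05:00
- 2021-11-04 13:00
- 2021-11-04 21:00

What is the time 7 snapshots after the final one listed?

2021-11-07 05:00

Spacing: 8, 8, 8, 8 h — constant 8 h.
2021-11-04 21:00 + 8 h = 2021-11-05 05:00.
2021-11-05 05:00 + 8 h = 2021-11-05 13:00.
2021-11-05 13:00 + 8 h = 2021-11-05 21:00.
2021-11-05 21:00 + 8 h = 2021-11-06 05:00.
2021-11-06 05:00 + 8 h = 2021-11-06 13:00.
2021-11-06 13:00 + 8 h = 2021-11-06 21:00.
2021-11-06 21:00 + 8 h = 2021-11-07 05:00.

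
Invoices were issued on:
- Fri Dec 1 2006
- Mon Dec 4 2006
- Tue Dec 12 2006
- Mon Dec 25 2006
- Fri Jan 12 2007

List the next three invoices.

Intervals are 3, 8, 13, 18 days — an arithmetic progression with common difference 5.
Next gap: 23 days. Fri Jan 12 2007 + 23 days = Sun Feb 4 2007.
Next gap: 28 days. Sun Feb 4 2007 + 28 days = Sun Mar 4 2007.
Next gap: 33 days. Sun Mar 4 2007 + 33 days = Fri Apr 6 2007.

Sun Feb 4 2007, Sun Mar 4 2007, Fri Apr 6 2007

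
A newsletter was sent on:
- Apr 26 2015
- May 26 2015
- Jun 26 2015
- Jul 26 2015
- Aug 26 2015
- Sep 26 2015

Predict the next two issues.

Oct 26 2015, Nov 26 2015

Gaps: 30, 31, 30, 31, 31 days — not constant. Every event is on the 26th of the month.
Pattern: the 26th of each month.
Next: October 2015 → Oct 26 2015.
Next: November 2015 → Nov 26 2015.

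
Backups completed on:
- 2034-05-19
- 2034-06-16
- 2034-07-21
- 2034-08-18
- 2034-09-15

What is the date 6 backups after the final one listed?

2035-03-16

All dates are Fridays, 28, 35, 28, 28 days apart.
Specifically, the 3rd Friday of each month.
3rd Friday of October 2034: 2034-10-20.
3rd Friday of November 2034: 2034-11-17.
3rd Friday of December 2034: 2034-12-15.
January 2035 — 3rd Friday is 2035-01-19.
February 2035 — 3rd Friday is 2035-02-16.
March 2035 — 3rd Friday is 2035-03-16.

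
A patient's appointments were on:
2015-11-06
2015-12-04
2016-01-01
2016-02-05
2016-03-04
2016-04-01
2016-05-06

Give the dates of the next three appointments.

These are Fridays at 28- or 35-day spacing (28, 28, 35, 28, 28, 35).
The pattern: 1st Friday of the month.
1st Friday of June 2016: 2016-06-03.
1st Friday of July 2016: 2016-07-01.
1st Friday of August 2016: 2016-08-05.

2016-06-03, 2016-07-01, 2016-08-05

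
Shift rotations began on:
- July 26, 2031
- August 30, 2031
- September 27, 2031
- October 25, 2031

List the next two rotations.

November 29, 2031; December 27, 2031

All Saturdays; the gaps (35, 28, 28) vary with month length.
This is the last Saturday of each month.
November 2031 ends with Saturday November 29, 2031.
December 2031 ends with Saturday December 27, 2031.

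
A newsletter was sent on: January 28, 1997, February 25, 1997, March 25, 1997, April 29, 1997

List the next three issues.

Every date is a Tuesday; gaps 28, 28, 35 days.
Each is the last Tuesday of its month (at least one falls on the 29th or later, ruling out '4th Tuesday').
May 1997 ends with Tuesday May 27, 1997.
June 1997 ends with Tuesday June 24, 1997.
July 1997 ends with Tuesday July 29, 1997.

May 27, 1997; June 24, 1997; July 29, 1997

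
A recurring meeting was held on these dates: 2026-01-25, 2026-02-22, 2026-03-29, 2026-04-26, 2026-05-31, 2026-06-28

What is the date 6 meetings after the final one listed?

2026-12-27

These are Sundays with 28, 35, 28, 35, 28-day gaps.
Each is the final Sunday of its month — 2026-03-29 is past the 28th, so '4th Sunday' doesn't fit.
Last Sunday of July 2026: 2026-07-26.
August 2026 ends with Sunday 2026-08-30.
September 2026 ends with Sunday 2026-09-27.
October 2026 ends with Sunday 2026-10-25.
November 2026 ends with Sunday 2026-11-29.
December 2026 ends with Sunday 2026-12-27.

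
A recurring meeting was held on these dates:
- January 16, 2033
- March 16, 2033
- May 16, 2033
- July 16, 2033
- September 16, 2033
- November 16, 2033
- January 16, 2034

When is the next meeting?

March 16, 2034

Gaps: 59, 61, 61, 62, 61, 61 days — not constant. Every event is on the 16th of the month.
Pattern: the 16th of every 2 months.
Next: March 2034 → March 16, 2034.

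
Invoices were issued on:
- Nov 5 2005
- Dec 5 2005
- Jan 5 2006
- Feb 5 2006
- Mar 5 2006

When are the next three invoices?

Apr 5 2006, May 5 2006, Jun 5 2006

Each date is the 5th; the gaps (30, 31, 31, 28) track the month lengths.
The rule is the 5th of each month.
April 2006: Apr 5 2006.
May 2006: May 5 2006.
June 2006: Jun 5 2006.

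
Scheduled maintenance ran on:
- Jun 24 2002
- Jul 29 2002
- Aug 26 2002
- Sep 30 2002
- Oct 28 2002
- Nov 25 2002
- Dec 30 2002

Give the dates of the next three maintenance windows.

These are Mondays with 35, 28, 35, 28, 28, 35-day gaps.
Each is the final Monday of its month — Jul 29 2002 is past the 28th, so '4th Monday' doesn't fit.
January 2003 ends with Monday Jan 27 2003.
Last Monday of February 2003: Feb 24 2003.
Last Monday of March 2003: Mar 31 2003.

Jan 27 2003, Feb 24 2003, Mar 31 2003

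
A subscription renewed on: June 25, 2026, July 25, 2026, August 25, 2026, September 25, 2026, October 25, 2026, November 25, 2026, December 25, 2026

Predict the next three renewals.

The day-of-month is always 25 (30, 31, 31, 30, 31, 30 days between events).
So this recurs on the 25th of each month.
January 2027: January 25, 2027.
February 2027: February 25, 2027.
March 2027: March 25, 2027.

January 25, 2027; February 25, 2027; March 25, 2027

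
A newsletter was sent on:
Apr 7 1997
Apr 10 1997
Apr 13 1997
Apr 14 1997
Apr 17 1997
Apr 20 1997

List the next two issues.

Apr 21 1997, Apr 24 1997

Every event lands on a Monday or Thursday or Sunday (gaps cycle 3, 3, 1, 3, 3).
So the schedule is: every Monday, Thursday and Sunday.
Next Monday: Apr 21 1997.
The following Thursday is Apr 24 1997.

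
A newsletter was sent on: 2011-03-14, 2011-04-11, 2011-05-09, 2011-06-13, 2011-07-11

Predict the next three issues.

All dates are Mondays, 28, 28, 35, 28 days apart.
Specifically, the 2nd Monday of each month.
August 2011 — 2nd Monday is 2011-08-08.
2nd Monday of September 2011: 2011-09-12.
2nd Monday of October 2011: 2011-10-10.

2011-08-08, 2011-09-12, 2011-10-10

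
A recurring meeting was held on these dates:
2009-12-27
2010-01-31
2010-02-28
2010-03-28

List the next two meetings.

Every date is a Sunday; gaps 35, 28, 28 days.
Each is the last Sunday of its month (at least one falls on the 29th or later, ruling out '4th Sunday').
April 2010 ends with Sunday 2010-04-25.
Last Sunday of May 2010: 2010-05-30.

2010-04-25, 2010-05-30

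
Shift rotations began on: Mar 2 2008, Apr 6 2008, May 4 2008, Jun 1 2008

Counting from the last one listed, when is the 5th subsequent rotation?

All dates are Sundays, 35, 28, 28 days apart.
Specifically, the 1st Sunday of each month.
1st Sunday of July 2008: Jul 6 2008.
August 2008 — 1st Sunday is Aug 3 2008.
September 2008 — 1st Sunday is Sep 7 2008.
October 2008 — 1st Sunday is Oct 5 2008.
November 2008 — 1st Sunday is Nov 2 2008.

Nov 2 2008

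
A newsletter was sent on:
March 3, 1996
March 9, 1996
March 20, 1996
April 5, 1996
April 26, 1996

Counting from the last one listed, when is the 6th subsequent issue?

December 13, 1996

Gaps: 6, 11, 16, 21 days — each gap is 5 larger than the previous one.
Next gap: 26 days. April 26, 1996 + 26 days = May 22, 1996.
Next gap: 31 days. May 22, 1996 + 31 days = June 22, 1996.
Next gap: 36 days. June 22, 1996 + 36 days = July 28, 1996.
Next gap: 41 days. July 28, 1996 + 41 days = September 7, 1996.
Next gap: 46 days. September 7, 1996 + 46 days = October 23, 1996.
Next gap: 51 days. October 23, 1996 + 51 days = December 13, 1996.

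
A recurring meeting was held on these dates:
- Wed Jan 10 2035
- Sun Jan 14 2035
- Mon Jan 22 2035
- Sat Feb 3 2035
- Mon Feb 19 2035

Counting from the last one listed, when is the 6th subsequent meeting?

Sat Aug 18 2035

Gaps: 4, 8, 12, 16 days — each gap is 4 larger than the previous one.
Next gap: 20 days. Mon Feb 19 2035 + 20 days = Sun Mar 11 2035.
Next gap: 24 days. Sun Mar 11 2035 + 24 days = Wed Apr 4 2035.
Next gap: 28 days. Wed Apr 4 2035 + 28 days = Wed May 2 2035.
Next gap: 32 days. Wed May 2 2035 + 32 days = Sun Jun 3 2035.
Next gap: 36 days. Sun Jun 3 2035 + 36 days = Mon Jul 9 2035.
Next gap: 40 days. Mon Jul 9 2035 + 40 days = Sat Aug 18 2035.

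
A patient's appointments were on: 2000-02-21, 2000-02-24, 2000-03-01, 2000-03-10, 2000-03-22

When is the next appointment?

The spacing grows by 3 each time: 3, 6, 9, 12 days.
Next gap: 15 days. 2000-03-22 + 15 days = 2000-04-06.

2000-04-06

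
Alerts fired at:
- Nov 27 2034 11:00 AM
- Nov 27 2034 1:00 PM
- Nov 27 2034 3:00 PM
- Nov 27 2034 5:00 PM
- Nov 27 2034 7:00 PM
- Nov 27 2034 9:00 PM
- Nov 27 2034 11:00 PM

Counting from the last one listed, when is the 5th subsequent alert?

Gaps: 2, 2, 2, 2, 2, 2 hours — each event is 2 hours after the previous one.
Nov 27 2034 11:00 PM + 2 h = Nov 28 2034 1:00 AM.
Nov 28 2034 1:00 AM + 2 h = Nov 28 2034 3:00 AM.
Nov 28 2034 3:00 AM + 2 h = Nov 28 2034 5:00 AM.
Nov 28 2034 5:00 AM + 2 h = Nov 28 2034 7:00 AM.
Nov 28 2034 7:00 AM + 2 h = Nov 28 2034 9:00 AM.

Nov 28 2034 9:00 AM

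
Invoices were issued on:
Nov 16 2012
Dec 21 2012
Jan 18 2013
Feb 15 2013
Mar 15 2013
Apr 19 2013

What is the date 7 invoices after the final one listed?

Nov 15 2013

Gaps: 35, 28, 28, 28, 35 days — a mix of 28 and 35. Every date is a Friday.
Each is the 3rd Friday of its month.
3rd Friday of May 2013: May 17 2013.
June 2013 — 3rd Friday is Jun 21 2013.
July 2013 — 3rd Friday is Jul 19 2013.
3rd Friday of August 2013: Aug 16 2013.
September 2013 — 3rd Friday is Sep 20 2013.
October 2013 — 3rd Friday is Oct 18 2013.
November 2013 — 3rd Friday is Nov 15 2013.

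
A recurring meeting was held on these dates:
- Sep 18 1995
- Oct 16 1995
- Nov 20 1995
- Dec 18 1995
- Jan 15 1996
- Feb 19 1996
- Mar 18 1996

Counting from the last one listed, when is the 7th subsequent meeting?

Oct 21 1996

These are Mondays at 28- or 35-day spacing (28, 35, 28, 28, 35, 28).
The pattern: 3rd Monday of the month.
3rd Monday of April 1996: Apr 15 1996.
3rd Monday of May 1996: May 20 1996.
3rd Monday of June 1996: Jun 17 1996.
July 1996 — 3rd Monday is Jul 15 1996.
3rd Monday of August 1996: Aug 19 1996.
September 1996 — 3rd Monday is Sep 16 1996.
3rd Monday of October 1996: Oct 21 1996.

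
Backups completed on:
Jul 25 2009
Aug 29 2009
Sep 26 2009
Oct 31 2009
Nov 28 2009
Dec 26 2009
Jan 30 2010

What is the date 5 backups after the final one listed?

Every date is a Saturday; gaps 35, 28, 35, 28, 28, 35 days.
Each is the last Saturday of its month (at least one falls on the 29th or later, ruling out '4th Saturday').
February 2010 ends with Saturday Feb 27 2010.
March 2010 ends with Saturday Mar 27 2010.
April 2010 ends with Saturday Apr 24 2010.
May 2010 ends with Saturday May 29 2010.
June 2010 ends with Saturday Jun 26 2010.

Jun 26 2010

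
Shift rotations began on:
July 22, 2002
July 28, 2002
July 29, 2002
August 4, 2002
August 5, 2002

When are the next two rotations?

Gaps: 6, 1, 6, 1 days — not constant, but cyclic with period 2.
The events fall on every Monday and Sunday.
The following Sunday is August 11, 2002.
Next Monday: August 12, 2002.

August 11, 2002; August 12, 2002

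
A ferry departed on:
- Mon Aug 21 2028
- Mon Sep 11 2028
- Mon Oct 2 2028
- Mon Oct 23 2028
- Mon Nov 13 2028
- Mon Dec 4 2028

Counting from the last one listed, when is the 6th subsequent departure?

The spacing is 21, 21, 21, 21, 21 days — always 21 days.
Mon Dec 4 2028 + 21 days = Mon Dec 25 2028.
Mon Dec 25 2028 + 21 days = Mon Jan 15 2029.
Mon Jan 15 2029 + 21 days = Mon Feb 5 2029.
Mon Feb 5 2029 + 21 days = Mon Feb 26 2029.
Mon Feb 26 2029 + 21 days = Mon Mar 19 2029.
Mon Mar 19 2029 + 21 days = Mon Apr 9 2029.

Mon Apr 9 2029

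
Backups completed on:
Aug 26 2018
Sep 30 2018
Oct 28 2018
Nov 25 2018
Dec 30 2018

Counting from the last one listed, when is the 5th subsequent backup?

All Sundays; the gaps (35, 28, 28, 35) vary with month length.
This is the last Sunday of each month.
Last Sunday of January 2019: Jan 27 2019.
Last Sunday of February 2019: Feb 24 2019.
March 2019 ends with Sunday Mar 31 2019.
Last Sunday of April 2019: Apr 28 2019.
Last Sunday of May 2019: May 26 2019.

May 26 2019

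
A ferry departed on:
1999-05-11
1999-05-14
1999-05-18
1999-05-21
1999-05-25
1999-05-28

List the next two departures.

1999-06-01, 1999-06-04

Gaps: 3, 4, 3, 4, 3 days — not constant, but cyclic with period 2.
The events fall on every Tuesday and Friday.
Next Tuesday: 1999-06-01.
Next Friday: 1999-06-04.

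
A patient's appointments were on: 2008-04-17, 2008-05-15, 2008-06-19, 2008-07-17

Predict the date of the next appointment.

All dates are Thursdays, 28, 35, 28 days apart.
Specifically, the 3rd Thursday of each month.
August 2008 — 3rd Thursday is 2008-08-21.

2008-08-21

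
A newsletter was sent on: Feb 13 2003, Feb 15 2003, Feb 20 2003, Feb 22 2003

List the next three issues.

Feb 27 2003, Mar 1 2003, Mar 6 2003

The gap pattern 2, 5, 2 repeats every 2 events.
These are the Thursdays and Saturdays of each week.
The following Thursday is Feb 27 2003.
The following Saturday is Mar 1 2003.
Next Thursday: Mar 6 2003.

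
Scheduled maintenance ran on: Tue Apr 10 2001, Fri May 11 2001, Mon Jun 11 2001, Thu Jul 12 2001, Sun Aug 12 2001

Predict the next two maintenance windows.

Every event comes 31 days after the last (31, 31, 31, 31).
Sun Aug 12 2001 + 31 days = Wed Sep 12 2001.
Wed Sep 12 2001 + 31 days = Sat Oct 13 2001.

Wed Sep 12 2001, Sat Oct 13 2001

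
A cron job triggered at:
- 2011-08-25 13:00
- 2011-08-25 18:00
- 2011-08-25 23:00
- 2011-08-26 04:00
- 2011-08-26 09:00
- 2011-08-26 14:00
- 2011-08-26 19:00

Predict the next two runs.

2011-08-27 00:00, 2011-08-27 05:00

Gaps: 5, 5, 5, 5, 5, 5 hours — each event is 5 hours after the previous one.
2011-08-26 19:00 + 5 h = 2011-08-27 00:00.
2011-08-27 00:00 + 5 h = 2011-08-27 05:00.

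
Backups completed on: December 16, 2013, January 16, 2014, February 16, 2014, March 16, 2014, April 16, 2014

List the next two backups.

May 16, 2014; June 16, 2014

The day-of-month is always 16 (31, 31, 28, 31 days between events).
So this recurs on the 16th of each month.
Next: May 2014 → May 16, 2014.
Next: June 2014 → June 16, 2014.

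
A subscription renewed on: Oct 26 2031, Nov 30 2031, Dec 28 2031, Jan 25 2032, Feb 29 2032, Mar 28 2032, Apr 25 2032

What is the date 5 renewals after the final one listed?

Every date is a Sunday; gaps 35, 28, 28, 35, 28, 28 days.
Each is the last Sunday of its month (at least one falls on the 29th or later, ruling out '4th Sunday').
Last Sunday of May 2032: May 30 2032.
Last Sunday of June 2032: Jun 27 2032.
July 2032 ends with Sunday Jul 25 2032.
Last Sunday of August 2032: Aug 29 2032.
Last Sunday of September 2032: Sep 26 2032.

Sep 26 2032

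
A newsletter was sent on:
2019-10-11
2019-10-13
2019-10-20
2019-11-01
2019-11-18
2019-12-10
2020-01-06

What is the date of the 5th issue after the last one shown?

The spacing grows by 5 each time: 2, 7, 12, 17, 22, 27 days.
Next gap: 32 days. 2020-01-06 + 32 days = 2020-02-07.
Next gap: 37 days. 2020-02-07 + 37 days = 2020-03-15.
Next gap: 42 days. 2020-03-15 + 42 days = 2020-04-26.
Next gap: 47 days. 2020-04-26 + 47 days = 2020-06-12.
Next gap: 52 days. 2020-06-12 + 52 days = 2020-08-03.

2020-08-03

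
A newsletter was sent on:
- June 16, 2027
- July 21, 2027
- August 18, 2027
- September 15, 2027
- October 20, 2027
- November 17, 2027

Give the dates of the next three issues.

December 15, 2027; January 19, 2028; February 16, 2028

All dates are Wednesdays, 35, 28, 28, 35, 28 days apart.
Specifically, the 3rd Wednesday of each month.
December 2027 — 3rd Wednesday is December 15, 2027.
January 2028 — 3rd Wednesday is January 19, 2028.
3rd Wednesday of February 2028: February 16, 2028.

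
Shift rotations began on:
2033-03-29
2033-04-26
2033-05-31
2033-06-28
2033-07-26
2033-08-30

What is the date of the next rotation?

2033-09-27

Every date is a Tuesday; gaps 28, 35, 28, 28, 35 days.
Each is the last Tuesday of its month (at least one falls on the 29th or later, ruling out '4th Tuesday').
Last Tuesday of September 2033: 2033-09-27.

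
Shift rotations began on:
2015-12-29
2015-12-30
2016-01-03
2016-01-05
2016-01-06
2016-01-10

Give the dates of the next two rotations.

2016-01-12, 2016-01-13

Gaps: 1, 4, 2, 1, 4 days — not constant, but cyclic with period 3.
The events fall on every Tuesday, Wednesday and Sunday.
The following Tuesday is 2016-01-12.
Next Wednesday: 2016-01-13.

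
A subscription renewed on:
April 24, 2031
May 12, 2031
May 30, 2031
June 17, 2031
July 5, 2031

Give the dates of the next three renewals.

July 23, 2031; August 10, 2031; August 28, 2031

Every event comes 18 days after the last (18, 18, 18, 18).
July 5, 2031 + 18 days = July 23, 2031.
July 23, 2031 + 18 days = August 10, 2031.
August 10, 2031 + 18 days = August 28, 2031.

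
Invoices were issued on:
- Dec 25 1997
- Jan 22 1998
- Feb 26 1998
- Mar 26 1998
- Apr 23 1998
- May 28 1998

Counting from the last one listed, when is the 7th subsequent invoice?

Dec 24 1998

These are Thursdays at 28- or 35-day spacing (28, 35, 28, 28, 35).
The pattern: 4th Thursday of the month.
June 1998 — 4th Thursday is Jun 25 1998.
July 1998 — 4th Thursday is Jul 23 1998.
4th Thursday of August 1998: Aug 27 1998.
September 1998 — 4th Thursday is Sep 24 1998.
4th Thursday of October 1998: Oct 22 1998.
4th Thursday of November 1998: Nov 26 1998.
December 1998 — 4th Thursday is Dec 24 1998.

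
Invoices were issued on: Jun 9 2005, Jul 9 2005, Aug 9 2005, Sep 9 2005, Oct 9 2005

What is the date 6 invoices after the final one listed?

The day-of-month is always 9 (30, 31, 31, 30 days between events).
So this recurs on the 9th of each month.
November 2005: Nov 9 2005.
Next: December 2005 → Dec 9 2005.
Next: January 2006 → Jan 9 2006.
Next: February 2006 → Feb 9 2006.
March 2006: Mar 9 2006.
Next: April 2006 → Apr 9 2006.

Apr 9 2006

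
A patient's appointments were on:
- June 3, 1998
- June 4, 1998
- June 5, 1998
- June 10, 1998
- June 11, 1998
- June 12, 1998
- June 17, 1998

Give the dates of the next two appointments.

The gap pattern 1, 1, 5, 1, 1, 5 repeats every 3 events.
These are the Wednesdays, Thursdays and Fridays of each week.
The following Thursday is June 18, 1998.
The following Friday is June 19, 1998.

June 18, 1998; June 19, 1998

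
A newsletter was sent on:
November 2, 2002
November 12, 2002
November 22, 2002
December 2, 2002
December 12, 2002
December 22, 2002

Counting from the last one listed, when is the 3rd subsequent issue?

January 21, 2003

The spacing is 10, 10, 10, 10, 10 days — always 10 days.
December 22, 2002 + 10 days = January 1, 2003.
January 1, 2003 + 10 days = January 11, 2003.
January 11, 2003 + 10 days = January 21, 2003.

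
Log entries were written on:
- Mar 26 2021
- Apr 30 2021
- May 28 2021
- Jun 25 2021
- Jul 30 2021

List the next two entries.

Aug 27 2021, Sep 24 2021

All Fridays; the gaps (35, 28, 28, 35) vary with month length.
This is the last Friday of each month.
August 2021 ends with Friday Aug 27 2021.
September 2021 ends with Friday Sep 24 2021.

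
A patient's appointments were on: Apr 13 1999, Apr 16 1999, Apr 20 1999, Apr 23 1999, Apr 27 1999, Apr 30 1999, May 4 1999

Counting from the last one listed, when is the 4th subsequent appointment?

May 18 1999

The gap pattern 3, 4, 3, 4, 3, 4 repeats every 2 events.
These are the Tuesdays and Fridays of each week.
The following Friday is May 7 1999.
Next Tuesday: May 11 1999.
Next Friday: May 14 1999.
The following Tuesday is May 18 1999.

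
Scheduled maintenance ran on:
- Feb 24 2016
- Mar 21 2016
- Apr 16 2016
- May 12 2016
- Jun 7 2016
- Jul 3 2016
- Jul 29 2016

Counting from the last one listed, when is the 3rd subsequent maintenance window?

Gaps between consecutive events: 26, 26, 26, 26, 26, 26 days — a constant 26-day interval.
Jul 29 2016 + 26 days = Aug 24 2016.
Aug 24 2016 + 26 days = Sep 19 2016.
Sep 19 2016 + 26 days = Oct 15 2016.

Oct 15 2016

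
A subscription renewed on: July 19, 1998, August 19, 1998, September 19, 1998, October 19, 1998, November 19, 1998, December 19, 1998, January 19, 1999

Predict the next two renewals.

Each date is the 19th; the gaps (31, 31, 30, 31, 30, 31) track the month lengths.
The rule is the 19th of each month.
February 1999: February 19, 1999.
Next: March 1999 → March 19, 1999.

February 19, 1999; March 19, 1999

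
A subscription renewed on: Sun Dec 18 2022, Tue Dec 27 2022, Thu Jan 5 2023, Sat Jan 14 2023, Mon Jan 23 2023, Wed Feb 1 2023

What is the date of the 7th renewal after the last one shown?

Wed Apr 5 2023

Every event comes 9 days after the last (9, 9, 9, 9, 9).
Wed Feb 1 2023 + 9 days = Fri Feb 10 2023.
Fri Feb 10 2023 + 9 days = Sun Feb 19 2023.
Sun Feb 19 2023 + 9 days = Tue Feb 28 2023.
Tue Feb 28 2023 + 9 days = Thu Mar 9 2023.
Thu Mar 9 2023 + 9 days = Sat Mar 18 2023.
Sat Mar 18 2023 + 9 days = Mon Mar 27 2023.
Mon Mar 27 2023 + 9 days = Wed Apr 5 2023.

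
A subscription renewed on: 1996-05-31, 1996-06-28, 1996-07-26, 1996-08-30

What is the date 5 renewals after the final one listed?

Every date is a Friday; gaps 28, 28, 35 days.
Each is the last Friday of its month (at least one falls on the 29th or later, ruling out '4th Friday').
Last Friday of September 1996: 1996-09-27.
October 1996 ends with Friday 1996-10-25.
Last Friday of November 1996: 1996-11-29.
Last Friday of December 1996: 1996-12-27.
Last Friday of January 1997: 1997-01-31.

1997-01-31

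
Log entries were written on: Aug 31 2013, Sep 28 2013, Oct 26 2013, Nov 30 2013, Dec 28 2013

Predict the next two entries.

Every date is a Saturday; gaps 28, 28, 35, 28 days.
Each is the last Saturday of its month (at least one falls on the 29th or later, ruling out '4th Saturday').
January 2014 ends with Saturday Jan 25 2014.
February 2014 ends with Saturday Feb 22 2014.

Jan 25 2014, Feb 22 2014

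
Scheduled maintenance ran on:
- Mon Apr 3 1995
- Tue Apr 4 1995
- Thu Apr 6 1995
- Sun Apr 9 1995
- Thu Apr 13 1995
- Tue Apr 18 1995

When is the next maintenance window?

Intervals are 1, 2, 3, 4, 5 days — an arithmetic progression with common difference 1.
Next gap: 6 days. Tue Apr 18 1995 + 6 days = Mon Apr 24 1995.

Mon Apr 24 1995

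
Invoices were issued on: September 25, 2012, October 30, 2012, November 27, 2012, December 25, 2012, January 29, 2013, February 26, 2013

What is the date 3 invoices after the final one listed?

All Tuesdays; the gaps (35, 28, 28, 35, 28) vary with month length.
This is the last Tuesday of each month.
March 2013 ends with Tuesday March 26, 2013.
Last Tuesday of April 2013: April 30, 2013.
Last Tuesday of May 2013: May 28, 2013.

May 28, 2013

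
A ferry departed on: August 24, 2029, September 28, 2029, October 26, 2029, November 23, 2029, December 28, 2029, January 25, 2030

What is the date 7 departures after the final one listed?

August 23, 2030

All dates are Fridays, 35, 28, 28, 35, 28 days apart.
Specifically, the 4th Friday of each month.
4th Friday of February 2030: February 22, 2030.
March 2030 — 4th Friday is March 22, 2030.
4th Friday of April 2030: April 26, 2030.
May 2030 — 4th Friday is May 24, 2030.
4th Friday of June 2030: June 28, 2030.
July 2030 — 4th Friday is July 26, 2030.
4th Friday of August 2030: August 23, 2030.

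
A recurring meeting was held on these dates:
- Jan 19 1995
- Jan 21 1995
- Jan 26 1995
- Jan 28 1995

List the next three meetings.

Every event lands on a Thursday or Saturday (gaps cycle 2, 5, 2).
So the schedule is: every Thursday and Saturday.
The following Thursday is Feb 2 1995.
Next Saturday: Feb 4 1995.
Next Thursday: Feb 9 1995.

Feb 2 1995, Feb 4 1995, Feb 9 1995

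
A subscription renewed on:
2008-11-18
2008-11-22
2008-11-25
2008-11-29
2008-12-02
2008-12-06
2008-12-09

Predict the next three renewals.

2008-12-13, 2008-12-16, 2008-12-20

Gaps: 4, 3, 4, 3, 4, 3 days — not constant, but cyclic with period 2.
The events fall on every Tuesday and Saturday.
The following Saturday is 2008-12-13.
The following Tuesday is 2008-12-16.
The following Saturday is 2008-12-20.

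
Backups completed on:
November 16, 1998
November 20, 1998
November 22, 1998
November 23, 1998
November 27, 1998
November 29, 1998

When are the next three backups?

November 30, 1998; December 4, 1998; December 6, 1998

Every event lands on a Monday or Friday or Sunday (gaps cycle 4, 2, 1, 4, 2).
So the schedule is: every Monday, Friday and Sunday.
The following Monday is November 30, 1998.
The following Friday is December 4, 1998.
The following Sunday is December 6, 1998.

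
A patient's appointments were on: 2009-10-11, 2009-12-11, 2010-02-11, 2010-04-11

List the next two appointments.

2010-06-11, 2010-08-11

Each date is the 11th; the gaps (61, 62, 59) track the month lengths.
The rule is the 11th of every 2 months.
Next: June 2010 → 2010-06-11.
Next: August 2010 → 2010-08-11.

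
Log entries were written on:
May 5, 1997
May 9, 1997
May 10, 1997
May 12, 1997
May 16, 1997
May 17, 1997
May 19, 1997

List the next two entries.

Every event lands on a Monday or Friday or Saturday (gaps cycle 4, 1, 2, 4, 1, 2).
So the schedule is: every Monday, Friday and Saturday.
Next Friday: May 23, 1997.
Next Saturday: May 24, 1997.

May 23, 1997; May 24, 1997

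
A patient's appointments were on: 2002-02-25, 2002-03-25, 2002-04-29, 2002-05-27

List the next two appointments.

Every date is a Monday; gaps 28, 35, 28 days.
Each is the last Monday of its month (at least one falls on the 29th or later, ruling out '4th Monday').
Last Monday of June 2002: 2002-06-24.
Last Monday of July 2002: 2002-07-29.

2002-06-24, 2002-07-29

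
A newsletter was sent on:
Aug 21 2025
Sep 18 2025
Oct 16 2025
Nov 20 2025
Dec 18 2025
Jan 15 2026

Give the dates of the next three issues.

Feb 19 2026, Mar 19 2026, Apr 16 2026

These are Thursdays at 28- or 35-day spacing (28, 28, 35, 28, 28).
The pattern: 3rd Thursday of the month.
February 2026 — 3rd Thursday is Feb 19 2026.
March 2026 — 3rd Thursday is Mar 19 2026.
April 2026 — 3rd Thursday is Apr 16 2026.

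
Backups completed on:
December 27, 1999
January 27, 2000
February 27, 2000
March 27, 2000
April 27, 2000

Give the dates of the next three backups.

May 27, 2000; June 27, 2000; July 27, 2000

The day-of-month is always 27 (31, 31, 29, 31 days between events).
So this recurs on the 27th of each month.
May 2000: May 27, 2000.
June 2000: June 27, 2000.
July 2000: July 27, 2000.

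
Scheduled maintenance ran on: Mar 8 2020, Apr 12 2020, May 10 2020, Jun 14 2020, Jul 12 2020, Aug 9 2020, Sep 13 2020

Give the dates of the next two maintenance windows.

All dates are Sundays, 35, 28, 35, 28, 28, 35 days apart.
Specifically, the 2nd Sunday of each month.
October 2020 — 2nd Sunday is Oct 11 2020.
2nd Sunday of November 2020: Nov 8 2020.

Oct 11 2020, Nov 8 2020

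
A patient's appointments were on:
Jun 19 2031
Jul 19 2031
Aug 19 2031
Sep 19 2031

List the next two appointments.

Each date is the 19th; the gaps (30, 31, 31) track the month lengths.
The rule is the 19th of each month.
Next: October 2031 → Oct 19 2031.
Next: November 2031 → Nov 19 2031.

Oct 19 2031, Nov 19 2031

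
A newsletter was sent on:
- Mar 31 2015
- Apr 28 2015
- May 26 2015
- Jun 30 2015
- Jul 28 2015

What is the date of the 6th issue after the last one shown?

Jan 26 2016

These are Tuesdays with 28, 28, 35, 28-day gaps.
Each is the final Tuesday of its month — Mar 31 2015 is past the 28th, so '4th Tuesday' doesn't fit.
Last Tuesday of August 2015: Aug 25 2015.
September 2015 ends with Tuesday Sep 29 2015.
October 2015 ends with Tuesday Oct 27 2015.
November 2015 ends with Tuesday Nov 24 2015.
Last Tuesday of December 2015: Dec 29 2015.
January 2016 ends with Tuesday Jan 26 2016.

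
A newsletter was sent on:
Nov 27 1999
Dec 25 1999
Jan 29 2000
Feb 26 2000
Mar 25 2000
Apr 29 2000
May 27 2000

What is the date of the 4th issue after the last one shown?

Every date is a Saturday; gaps 28, 35, 28, 28, 35, 28 days.
Each is the last Saturday of its month (at least one falls on the 29th or later, ruling out '4th Saturday').
Last Saturday of June 2000: Jun 24 2000.
Last Saturday of July 2000: Jul 29 2000.
Last Saturday of August 2000: Aug 26 2000.
September 2000 ends with Saturday Sep 30 2000.

Sep 30 2000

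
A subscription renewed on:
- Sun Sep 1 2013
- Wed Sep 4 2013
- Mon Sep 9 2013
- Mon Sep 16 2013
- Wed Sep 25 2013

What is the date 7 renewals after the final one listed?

Wed Jan 22 2014

Gaps: 3, 5, 7, 9 days — each gap is 2 larger than the previous one.
Next gap: 11 days. Wed Sep 25 2013 + 11 days = Sun Oct 6 2013.
Next gap: 13 days. Sun Oct 6 2013 + 13 days = Sat Oct 19 2013.
Next gap: 15 days. Sat Oct 19 2013 + 15 days = Sun Nov 3 2013.
Next gap: 17 days. Sun Nov 3 2013 + 17 days = Wed Nov 20 2013.
Next gap: 19 days. Wed Nov 20 2013 + 19 days = Mon Dec 9 2013.
Next gap: 21 days. Mon Dec 9 2013 + 21 days = Mon Dec 30 2013.
Next gap: 23 days. Mon Dec 30 2013 + 23 days = Wed Jan 22 2014.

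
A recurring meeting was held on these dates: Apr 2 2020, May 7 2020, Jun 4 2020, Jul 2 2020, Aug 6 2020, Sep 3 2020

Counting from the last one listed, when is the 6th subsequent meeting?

All dates are Thursdays, 35, 28, 28, 35, 28 days apart.
Specifically, the 1st Thursday of each month.
1st Thursday of October 2020: Oct 1 2020.
1st Thursday of November 2020: Nov 5 2020.
1st Thursday of December 2020: Dec 3 2020.
1st Thursday of January 2021: Jan 7 2021.
1st Thursday of February 2021: Feb 4 2021.
1st Thursday of March 2021: Mar 4 2021.

Mar 4 2021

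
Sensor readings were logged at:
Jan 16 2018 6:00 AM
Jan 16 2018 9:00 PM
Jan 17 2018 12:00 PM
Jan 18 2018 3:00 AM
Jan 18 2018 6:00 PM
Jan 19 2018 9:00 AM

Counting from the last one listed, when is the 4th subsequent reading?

Jan 21 2018 9:00 PM

The interval is a steady 15 hours (15, 15, 15, 15, 15).
Jan 19 2018 9:00 AM + 15 h = Jan 20 2018 12:00 AM.
Jan 20 2018 12:00 AM + 15 h = Jan 20 2018 3:00 PM.
Jan 20 2018 3:00 PM + 15 h = Jan 21 2018 6:00 AM.
Jan 21 2018 6:00 AM + 15 h = Jan 21 2018 9:00 PM.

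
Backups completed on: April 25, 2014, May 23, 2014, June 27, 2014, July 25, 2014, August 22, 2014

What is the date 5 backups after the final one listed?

All dates are Fridays, 28, 35, 28, 28 days apart.
Specifically, the 4th Friday of each month.
September 2014 — 4th Friday is September 26, 2014.
4th Friday of October 2014: October 24, 2014.
4th Friday of November 2014: November 28, 2014.
December 2014 — 4th Friday is December 26, 2014.
4th Friday of January 2015: January 23, 2015.

January 23, 2015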